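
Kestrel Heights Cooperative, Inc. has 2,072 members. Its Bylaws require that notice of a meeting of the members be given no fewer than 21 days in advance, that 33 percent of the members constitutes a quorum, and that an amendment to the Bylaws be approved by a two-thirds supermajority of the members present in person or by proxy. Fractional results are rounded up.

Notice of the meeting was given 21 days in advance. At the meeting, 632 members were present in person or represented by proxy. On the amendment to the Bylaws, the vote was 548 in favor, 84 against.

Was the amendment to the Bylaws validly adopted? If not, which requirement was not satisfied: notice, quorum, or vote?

Notice: 21 days given; 21 required. Satisfied.
Quorum: 33% of 2,072 = 683.76, rounded up to 684; 632 present. Not satisfied.
Vote: requires two-thirds of those present (632); 2/3 of 632 = 421.33, rounded up to 422, so 422 needed; 548 in favor. Satisfied.

Invalid — quorum requirement not satisfied.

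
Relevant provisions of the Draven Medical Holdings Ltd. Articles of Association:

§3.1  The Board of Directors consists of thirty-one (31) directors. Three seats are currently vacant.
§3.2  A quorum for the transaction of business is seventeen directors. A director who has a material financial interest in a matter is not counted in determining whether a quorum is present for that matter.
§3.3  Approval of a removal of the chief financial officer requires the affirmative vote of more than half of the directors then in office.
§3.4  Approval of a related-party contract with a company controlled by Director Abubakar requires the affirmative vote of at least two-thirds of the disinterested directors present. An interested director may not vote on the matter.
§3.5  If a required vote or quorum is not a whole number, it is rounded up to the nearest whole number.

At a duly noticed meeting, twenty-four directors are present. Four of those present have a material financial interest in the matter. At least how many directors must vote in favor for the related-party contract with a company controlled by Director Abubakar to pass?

The related-party contract with a company controlled by Director Abubakar requires two-thirds of the disinterested directors present (24 − 4 = 20).
2/3 of 20 = 13.33, rounded up to 14.

14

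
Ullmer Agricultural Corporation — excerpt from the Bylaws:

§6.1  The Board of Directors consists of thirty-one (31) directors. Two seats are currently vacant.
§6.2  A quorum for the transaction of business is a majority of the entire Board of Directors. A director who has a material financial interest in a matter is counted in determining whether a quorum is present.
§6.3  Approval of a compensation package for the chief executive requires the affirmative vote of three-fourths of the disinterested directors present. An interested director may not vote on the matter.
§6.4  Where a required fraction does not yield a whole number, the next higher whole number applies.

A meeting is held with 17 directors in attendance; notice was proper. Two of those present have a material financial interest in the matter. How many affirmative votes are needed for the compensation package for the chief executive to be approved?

The compensation package for the chief executive requires three-fourths of the disinterested directors present (17 − 2 = 15).
3/4 of 15 = 11.25, rounded up to 12.

12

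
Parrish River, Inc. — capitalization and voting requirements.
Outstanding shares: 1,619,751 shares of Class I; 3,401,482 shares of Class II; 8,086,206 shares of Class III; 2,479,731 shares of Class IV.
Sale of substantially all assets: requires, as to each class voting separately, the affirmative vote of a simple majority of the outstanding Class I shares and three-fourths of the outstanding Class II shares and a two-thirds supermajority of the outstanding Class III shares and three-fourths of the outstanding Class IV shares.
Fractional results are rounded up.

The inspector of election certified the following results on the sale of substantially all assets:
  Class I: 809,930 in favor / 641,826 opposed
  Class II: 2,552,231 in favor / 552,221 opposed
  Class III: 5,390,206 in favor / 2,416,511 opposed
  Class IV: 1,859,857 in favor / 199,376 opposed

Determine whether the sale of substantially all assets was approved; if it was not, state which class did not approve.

Class I: a majority of 1619751 is 809876; 809,876 required, 809,930 in favor — approved.
Class II: 3/4 of 3401482 = 2551111.50, rounded up to 2551112; 2,551,112 required, 2,552,231 in favor — approved.
Class III: 2/3 of 8086206 = 5390804; 5,390,804 required, 5,390,206 in favor — not approved.
Class IV: 3/4 of 2479731 = 1859798.25, rounded up to 1859799; 1,859,799 required, 1,859,857 in favor — approved.

Not approved — the Class III shares did not give the required vote.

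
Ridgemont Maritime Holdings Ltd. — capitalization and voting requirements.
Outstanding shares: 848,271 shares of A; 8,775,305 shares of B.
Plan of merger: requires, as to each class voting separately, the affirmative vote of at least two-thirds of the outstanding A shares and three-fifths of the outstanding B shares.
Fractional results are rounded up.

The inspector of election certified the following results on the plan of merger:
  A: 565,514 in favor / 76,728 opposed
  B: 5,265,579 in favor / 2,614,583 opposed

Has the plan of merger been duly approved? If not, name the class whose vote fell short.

Approved — every class gave the required vote.

A: 2/3 of 848271 = 565514; 565,514 required, 565,514 in favor — approved.
B: 3/5 of 8775305 = 5265183; 5,265,183 required, 5,265,579 in favor — approved.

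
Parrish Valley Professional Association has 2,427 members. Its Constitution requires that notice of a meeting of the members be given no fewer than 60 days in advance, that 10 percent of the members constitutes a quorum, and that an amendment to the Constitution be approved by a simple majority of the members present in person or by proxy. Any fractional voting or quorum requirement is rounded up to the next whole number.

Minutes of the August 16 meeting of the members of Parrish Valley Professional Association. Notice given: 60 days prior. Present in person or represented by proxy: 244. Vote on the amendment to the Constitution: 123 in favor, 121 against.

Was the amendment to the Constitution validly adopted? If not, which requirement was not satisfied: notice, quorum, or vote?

Valid — all requirements satisfied.

Notice: 60 days given; 60 required. Satisfied.
Quorum: 10% of 2,427 = 242.70, rounded up to 243; 244 present. Satisfied.
Vote: requires a majority of those present (244); a majority of 244 is 123, so 123 needed; 123 in favor. Satisfied.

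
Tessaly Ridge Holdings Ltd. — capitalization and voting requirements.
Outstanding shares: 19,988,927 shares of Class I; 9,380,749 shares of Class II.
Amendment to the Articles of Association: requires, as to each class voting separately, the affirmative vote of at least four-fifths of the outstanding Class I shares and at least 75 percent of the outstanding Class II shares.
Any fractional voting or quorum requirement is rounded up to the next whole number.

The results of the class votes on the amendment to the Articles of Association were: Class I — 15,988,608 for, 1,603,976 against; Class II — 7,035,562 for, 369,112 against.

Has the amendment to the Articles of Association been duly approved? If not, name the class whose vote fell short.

Not approved — the Class I shares did not give the required vote.

Class I: 4/5 of 19988927 = 15991141.60, rounded up to 15991142; 15,991,142 required, 15,988,608 in favor — not approved.
Class II: 3/4 of 9380749 = 7035561.75, rounded up to 7035562; 7,035,562 required, 7,035,562 in favor — approved.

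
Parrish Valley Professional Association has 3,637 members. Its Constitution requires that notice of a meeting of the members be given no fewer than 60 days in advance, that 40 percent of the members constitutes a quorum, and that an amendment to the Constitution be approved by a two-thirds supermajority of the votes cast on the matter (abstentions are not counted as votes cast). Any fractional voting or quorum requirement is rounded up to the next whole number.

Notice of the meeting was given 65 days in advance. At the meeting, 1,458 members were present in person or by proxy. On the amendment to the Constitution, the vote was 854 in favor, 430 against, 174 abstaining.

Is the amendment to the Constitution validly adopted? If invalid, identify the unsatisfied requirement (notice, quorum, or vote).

Invalid — vote requirement not satisfied.

Notice: 65 days given; 60 required. Satisfied.
Quorum: 40% of 3,637 = 1,454.80, rounded up to 1,455; 1,458 present. Satisfied.
Vote: requires two-thirds of the votes cast (1,458 − 174 abstaining = 1,284); 2/3 of 1284 = 856, so 856 needed; 854 in favor. Not satisfied.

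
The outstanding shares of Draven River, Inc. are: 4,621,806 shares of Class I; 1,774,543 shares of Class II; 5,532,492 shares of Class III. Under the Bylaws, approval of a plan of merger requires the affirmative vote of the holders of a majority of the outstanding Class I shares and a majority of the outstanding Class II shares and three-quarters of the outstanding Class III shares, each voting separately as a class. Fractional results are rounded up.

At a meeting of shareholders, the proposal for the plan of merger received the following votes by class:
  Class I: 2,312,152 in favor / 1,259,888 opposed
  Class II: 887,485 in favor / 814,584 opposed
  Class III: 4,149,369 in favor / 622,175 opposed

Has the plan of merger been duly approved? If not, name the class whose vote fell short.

Approved — every class gave the required vote.

Class I: a majority of 4621806 is 2310904; 2,310,904 required, 2,312,152 in favor — approved.
Class II: a majority of 1774543 is 887272; 887,272 required, 887,485 in favor — approved.
Class III: 3/4 of 5532492 = 4149369; 4,149,369 required, 4,149,369 in favor — approved.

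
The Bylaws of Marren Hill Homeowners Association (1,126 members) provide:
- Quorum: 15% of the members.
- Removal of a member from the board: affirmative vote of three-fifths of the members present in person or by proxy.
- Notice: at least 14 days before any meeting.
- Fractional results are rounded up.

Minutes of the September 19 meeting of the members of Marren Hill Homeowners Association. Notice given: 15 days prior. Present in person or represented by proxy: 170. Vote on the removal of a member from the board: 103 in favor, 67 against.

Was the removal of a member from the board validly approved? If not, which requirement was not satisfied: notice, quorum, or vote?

Notice: 15 days given; 14 required. Satisfied.
Quorum: 15% of 1,126 = 168.90, rounded up to 169; 170 present. Satisfied.
Vote: requires three-fifths of those present (170); 3/5 of 170 = 102, so 102 needed; 103 in favor. Satisfied.

Valid — all requirements satisfied.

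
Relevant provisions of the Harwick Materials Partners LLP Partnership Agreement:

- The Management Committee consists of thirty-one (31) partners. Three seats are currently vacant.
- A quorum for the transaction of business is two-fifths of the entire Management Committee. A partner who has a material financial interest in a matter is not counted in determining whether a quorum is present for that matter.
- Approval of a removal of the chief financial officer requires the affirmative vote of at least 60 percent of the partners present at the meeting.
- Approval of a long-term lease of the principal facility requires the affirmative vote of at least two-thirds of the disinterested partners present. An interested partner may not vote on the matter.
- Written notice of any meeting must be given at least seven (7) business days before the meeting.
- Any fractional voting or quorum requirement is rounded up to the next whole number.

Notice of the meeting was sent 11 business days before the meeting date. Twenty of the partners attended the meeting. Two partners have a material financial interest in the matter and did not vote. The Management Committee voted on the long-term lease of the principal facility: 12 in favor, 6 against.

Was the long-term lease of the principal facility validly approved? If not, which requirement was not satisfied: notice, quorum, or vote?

Notice: 11 business days given; 7 required (11 ≥ 7). Satisfied.
Quorum: 20 present, but the 2 interested partners do not count, leaving 18. Quorum is 13. Satisfied.
Vote: the long-term lease of the principal facility requires two-thirds of the disinterested partners present (20 − 2 = 18). 2/3 of 18 = 12, so 12 affirmative votes are needed; 12 voted in favor. Satisfied.

Valid — all requirements satisfied.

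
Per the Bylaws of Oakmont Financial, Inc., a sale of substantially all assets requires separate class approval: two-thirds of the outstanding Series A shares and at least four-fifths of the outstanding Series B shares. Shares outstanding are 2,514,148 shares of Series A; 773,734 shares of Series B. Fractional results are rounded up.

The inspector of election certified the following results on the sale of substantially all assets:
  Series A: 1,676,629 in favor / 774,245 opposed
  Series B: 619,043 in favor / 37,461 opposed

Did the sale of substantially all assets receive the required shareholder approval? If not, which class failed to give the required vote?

Approved — every class gave the required vote.

Series A: 2/3 of 2514148 = 1676098.67, rounded up to 1676099; 1,676,099 required, 1,676,629 in favor — approved.
Series B: 4/5 of 773734 = 618987.20, rounded up to 618988; 618,988 required, 619,043 in favor — approved.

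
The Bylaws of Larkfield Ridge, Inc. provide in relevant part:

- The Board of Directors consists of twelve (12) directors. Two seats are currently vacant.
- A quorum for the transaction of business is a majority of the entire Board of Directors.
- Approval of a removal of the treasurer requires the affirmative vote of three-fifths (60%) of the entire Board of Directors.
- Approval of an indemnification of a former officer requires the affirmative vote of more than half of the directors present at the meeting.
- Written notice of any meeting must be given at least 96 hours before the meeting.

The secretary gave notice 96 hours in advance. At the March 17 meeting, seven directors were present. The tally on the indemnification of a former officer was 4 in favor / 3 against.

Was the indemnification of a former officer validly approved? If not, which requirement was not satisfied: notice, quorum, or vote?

Valid — all requirements satisfied.

Notice: 96 hours given; 96 required (96 ≥ 96). Satisfied.
Quorum: 7 present; quorum is 7. Satisfied.
Vote: the indemnification of a former officer requires a majority of the directors present (7). A majority of 7 is 4, so 4 affirmative votes are needed; 4 voted in favor. Satisfied.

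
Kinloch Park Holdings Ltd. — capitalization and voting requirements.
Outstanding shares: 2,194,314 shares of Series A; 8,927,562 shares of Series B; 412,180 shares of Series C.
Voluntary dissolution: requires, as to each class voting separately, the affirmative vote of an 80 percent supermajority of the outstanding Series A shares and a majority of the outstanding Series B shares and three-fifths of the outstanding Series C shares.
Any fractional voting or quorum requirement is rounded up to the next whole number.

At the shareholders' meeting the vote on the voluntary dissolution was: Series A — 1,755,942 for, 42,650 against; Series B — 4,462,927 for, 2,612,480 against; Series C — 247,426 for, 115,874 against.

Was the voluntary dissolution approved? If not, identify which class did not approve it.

Series A: 4/5 of 2194314 = 1755451.20, rounded up to 1755452; 1,755,452 required, 1,755,942 in favor — approved.
Series B: a majority of 8927562 is 4463782; 4,463,782 required, 4,462,927 in favor — not approved.
Series C: 3/5 of 412180 = 247308; 247,308 required, 247,426 in favor — approved.

Not approved — the Series B shares did not give the required vote.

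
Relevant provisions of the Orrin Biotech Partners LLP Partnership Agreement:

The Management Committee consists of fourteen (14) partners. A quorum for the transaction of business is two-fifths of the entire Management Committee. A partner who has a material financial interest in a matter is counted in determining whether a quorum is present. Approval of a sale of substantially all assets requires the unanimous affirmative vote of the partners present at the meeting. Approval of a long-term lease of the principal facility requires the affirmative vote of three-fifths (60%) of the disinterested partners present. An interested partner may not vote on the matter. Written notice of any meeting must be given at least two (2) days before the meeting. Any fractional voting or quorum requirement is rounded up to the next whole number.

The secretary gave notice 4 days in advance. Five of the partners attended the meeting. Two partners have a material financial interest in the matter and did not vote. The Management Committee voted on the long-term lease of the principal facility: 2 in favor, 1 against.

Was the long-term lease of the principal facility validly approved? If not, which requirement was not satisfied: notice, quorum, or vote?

Notice: 4 days given; 2 required (4 ≥ 2). Satisfied.
Quorum: 5 present (interested partners count toward quorum); quorum is 6. Not satisfied.
Vote: the long-term lease of the principal facility requires three-fifths of the disinterested partners present (5 − 2 = 3). 3/5 of 3 = 1.80, rounded up to 2, so 2 affirmative votes are needed; 2 voted in favor. Satisfied. (Moot — without a quorum no business can be validly transacted.)

Invalid — quorum requirement not satisfied.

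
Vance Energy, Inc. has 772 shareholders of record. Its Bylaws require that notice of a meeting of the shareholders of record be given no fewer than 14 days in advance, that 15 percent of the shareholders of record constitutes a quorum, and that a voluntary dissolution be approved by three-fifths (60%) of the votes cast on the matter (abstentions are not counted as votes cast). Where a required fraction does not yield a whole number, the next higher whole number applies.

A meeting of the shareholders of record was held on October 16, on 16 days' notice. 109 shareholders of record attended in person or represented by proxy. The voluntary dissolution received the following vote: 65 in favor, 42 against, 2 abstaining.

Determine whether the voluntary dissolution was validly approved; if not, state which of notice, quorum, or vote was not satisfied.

Notice: 16 days given; 14 required. Satisfied.
Quorum: 15% of 772 = 115.80, rounded up to 116; 109 present. Not satisfied.
Vote: requires three-fifths of the votes cast (109 − 2 abstaining = 107); 3/5 of 107 = 64.20, rounded up to 65, so 65 needed; 65 in favor. Satisfied.

Invalid — quorum requirement not satisfied.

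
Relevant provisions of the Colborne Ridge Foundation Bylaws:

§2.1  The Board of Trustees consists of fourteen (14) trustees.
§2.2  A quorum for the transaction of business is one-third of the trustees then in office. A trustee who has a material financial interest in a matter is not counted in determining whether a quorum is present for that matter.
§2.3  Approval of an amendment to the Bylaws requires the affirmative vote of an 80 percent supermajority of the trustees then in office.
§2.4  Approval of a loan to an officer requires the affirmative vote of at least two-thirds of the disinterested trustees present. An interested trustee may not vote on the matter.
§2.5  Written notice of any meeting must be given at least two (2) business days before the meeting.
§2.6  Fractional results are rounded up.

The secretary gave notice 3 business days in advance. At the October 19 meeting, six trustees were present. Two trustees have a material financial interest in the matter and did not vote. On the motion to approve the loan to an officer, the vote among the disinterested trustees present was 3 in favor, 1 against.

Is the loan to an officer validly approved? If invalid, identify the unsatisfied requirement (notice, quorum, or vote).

Invalid — quorum requirement not satisfied.

Notice: 3 business days given; 2 required (3 ≥ 2). Satisfied.
Quorum: 6 present, but the 2 interested trustees do not count, leaving 4. Quorum is 5. Not satisfied.
Vote: the loan to an officer requires two-thirds of the disinterested trustees present (6 − 2 = 4). 2/3 of 4 = 2.67, rounded up to 3, so 3 affirmative votes are needed; 3 voted in favor. Satisfied. (Moot — without a quorum no business can be validly transacted.)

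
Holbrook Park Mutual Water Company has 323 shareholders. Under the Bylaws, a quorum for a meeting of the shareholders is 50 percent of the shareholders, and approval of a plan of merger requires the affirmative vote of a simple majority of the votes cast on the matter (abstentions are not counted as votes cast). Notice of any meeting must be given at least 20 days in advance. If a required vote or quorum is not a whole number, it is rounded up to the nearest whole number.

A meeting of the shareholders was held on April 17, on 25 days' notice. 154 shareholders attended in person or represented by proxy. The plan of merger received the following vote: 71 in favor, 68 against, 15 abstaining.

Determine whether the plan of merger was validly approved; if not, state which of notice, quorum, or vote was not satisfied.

Invalid — quorum requirement not satisfied.

Notice: 25 days given; 20 required. Satisfied.
Quorum: 50% of 323 = 161.50, rounded up to 162; 154 present. Not satisfied.
Vote: requires a majority of the votes cast (154 − 15 abstaining = 139); a majority of 139 is 70, so 70 needed; 71 in favor. Satisfied.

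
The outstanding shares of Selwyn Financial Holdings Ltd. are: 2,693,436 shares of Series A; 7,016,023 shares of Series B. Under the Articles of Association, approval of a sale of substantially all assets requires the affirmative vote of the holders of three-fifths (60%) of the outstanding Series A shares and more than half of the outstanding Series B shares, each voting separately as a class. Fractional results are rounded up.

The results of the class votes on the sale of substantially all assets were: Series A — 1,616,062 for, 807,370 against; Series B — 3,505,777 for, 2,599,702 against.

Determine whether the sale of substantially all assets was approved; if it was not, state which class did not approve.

Series A: 3/5 of 2693436 = 1616061.60, rounded up to 1616062; 1,616,062 required, 1,616,062 in favor — approved.
Series B: a majority of 7016023 is 3508012; 3,508,012 required, 3,505,777 in favor — not approved.

Not approved — the Series B shares did not give the required vote.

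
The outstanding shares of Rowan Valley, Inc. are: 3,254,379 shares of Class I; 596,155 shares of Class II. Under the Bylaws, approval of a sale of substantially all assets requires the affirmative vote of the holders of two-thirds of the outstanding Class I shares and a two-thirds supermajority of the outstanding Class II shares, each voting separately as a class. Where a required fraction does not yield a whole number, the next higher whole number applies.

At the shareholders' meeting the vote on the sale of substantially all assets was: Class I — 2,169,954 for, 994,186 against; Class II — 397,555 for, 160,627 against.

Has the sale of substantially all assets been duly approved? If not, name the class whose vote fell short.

Approved — every class gave the required vote.

Class I: 2/3 of 3254379 = 2169586; 2,169,586 required, 2,169,954 in favor — approved.
Class II: 2/3 of 596155 = 397436.67, rounded up to 397437; 397,437 required, 397,555 in favor — approved.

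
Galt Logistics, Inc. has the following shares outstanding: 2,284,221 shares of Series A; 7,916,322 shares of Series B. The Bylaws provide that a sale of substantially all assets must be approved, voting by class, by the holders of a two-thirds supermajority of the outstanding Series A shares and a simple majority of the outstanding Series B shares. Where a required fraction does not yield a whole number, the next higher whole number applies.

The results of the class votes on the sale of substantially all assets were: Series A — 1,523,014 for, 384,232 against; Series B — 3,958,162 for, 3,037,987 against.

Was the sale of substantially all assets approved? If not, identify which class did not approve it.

Approved — every class gave the required vote.

Series A: 2/3 of 2284221 = 1522814; 1,522,814 required, 1,523,014 in favor — approved.
Series B: a majority of 7916322 is 3958162; 3,958,162 required, 3,958,162 in favor — approved.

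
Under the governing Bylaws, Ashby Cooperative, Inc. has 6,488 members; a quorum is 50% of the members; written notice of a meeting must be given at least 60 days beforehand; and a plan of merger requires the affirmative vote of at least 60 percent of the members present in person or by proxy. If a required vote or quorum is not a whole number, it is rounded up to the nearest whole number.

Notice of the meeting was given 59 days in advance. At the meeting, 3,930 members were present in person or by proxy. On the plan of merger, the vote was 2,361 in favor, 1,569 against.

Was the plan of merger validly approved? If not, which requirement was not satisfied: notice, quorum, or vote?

Notice: 59 days given; 60 required. Not satisfied.
Quorum: 50% of 6,488 = 3,244; 3,930 present. Satisfied.
Vote: requires three-fifths of those present (3,930); 3/5 of 3930 = 2358, so 2,358 needed; 2,361 in favor. Satisfied.

Invalid — notice requirement not satisfied.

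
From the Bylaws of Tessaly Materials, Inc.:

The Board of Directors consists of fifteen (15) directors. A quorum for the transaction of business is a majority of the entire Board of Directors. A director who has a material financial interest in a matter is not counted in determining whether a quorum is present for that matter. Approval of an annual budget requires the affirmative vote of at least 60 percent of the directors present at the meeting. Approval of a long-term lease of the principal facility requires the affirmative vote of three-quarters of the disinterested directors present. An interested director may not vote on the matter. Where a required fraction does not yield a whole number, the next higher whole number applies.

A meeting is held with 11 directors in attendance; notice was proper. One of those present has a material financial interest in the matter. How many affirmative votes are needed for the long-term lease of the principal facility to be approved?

8

The long-term lease of the principal facility requires three-fourths of the disinterested directors present (11 − 1 = 10).
3/4 of 10 = 7.50, rounded up to 8.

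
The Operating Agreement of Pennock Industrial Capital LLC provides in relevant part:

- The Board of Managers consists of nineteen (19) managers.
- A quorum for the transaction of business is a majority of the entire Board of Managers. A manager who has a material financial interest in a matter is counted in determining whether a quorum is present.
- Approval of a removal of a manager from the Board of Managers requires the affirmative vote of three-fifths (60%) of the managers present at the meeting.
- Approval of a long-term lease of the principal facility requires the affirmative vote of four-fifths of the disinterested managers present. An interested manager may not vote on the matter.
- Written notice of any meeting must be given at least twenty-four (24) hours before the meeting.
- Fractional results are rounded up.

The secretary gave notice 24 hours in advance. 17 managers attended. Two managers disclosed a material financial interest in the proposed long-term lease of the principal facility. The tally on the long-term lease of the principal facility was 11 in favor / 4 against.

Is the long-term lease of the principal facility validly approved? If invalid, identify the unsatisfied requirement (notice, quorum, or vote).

Invalid — vote requirement not satisfied.

Notice: 24 hours given; 24 required (24 ≥ 24). Satisfied.
Quorum: 17 present (interested managers count toward quorum); quorum is 10. Satisfied.
Vote: the long-term lease of the principal facility requires four-fifths of the disinterested managers present (17 − 2 = 15). 4/5 of 15 = 12, so 12 affirmative votes are needed; 11 voted in favor. Not satisfied.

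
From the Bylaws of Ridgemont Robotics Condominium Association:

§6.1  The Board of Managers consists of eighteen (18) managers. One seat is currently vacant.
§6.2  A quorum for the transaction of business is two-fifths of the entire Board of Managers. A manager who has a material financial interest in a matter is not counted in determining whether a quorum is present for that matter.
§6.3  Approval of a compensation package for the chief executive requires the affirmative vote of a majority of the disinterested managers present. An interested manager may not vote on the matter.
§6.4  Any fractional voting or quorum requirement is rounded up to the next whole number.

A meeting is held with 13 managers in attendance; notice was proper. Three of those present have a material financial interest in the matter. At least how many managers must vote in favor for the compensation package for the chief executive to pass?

The compensation package for the chief executive requires a majority of the disinterested managers present (13 − 3 = 10).
A majority of 10 is 6.

6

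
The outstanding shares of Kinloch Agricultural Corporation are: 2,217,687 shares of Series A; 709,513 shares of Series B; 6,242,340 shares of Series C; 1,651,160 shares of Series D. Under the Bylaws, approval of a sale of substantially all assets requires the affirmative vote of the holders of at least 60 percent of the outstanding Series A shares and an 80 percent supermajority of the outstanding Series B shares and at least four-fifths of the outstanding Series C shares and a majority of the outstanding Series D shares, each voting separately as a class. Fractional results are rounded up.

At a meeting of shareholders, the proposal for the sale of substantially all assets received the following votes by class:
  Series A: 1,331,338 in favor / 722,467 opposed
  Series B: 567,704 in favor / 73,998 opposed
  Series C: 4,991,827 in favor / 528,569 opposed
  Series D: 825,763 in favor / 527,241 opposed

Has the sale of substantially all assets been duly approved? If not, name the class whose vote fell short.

Series A: 3/5 of 2217687 = 1330612.20, rounded up to 1330613; 1,330,613 required, 1,331,338 in favor — approved.
Series B: 4/5 of 709513 = 567610.40, rounded up to 567611; 567,611 required, 567,704 in favor — approved.
Series C: 4/5 of 6242340 = 4993872; 4,993,872 required, 4,991,827 in favor — not approved.
Series D: a majority of 1651160 is 825581; 825,581 required, 825,763 in favor — approved.

Not approved — the Series C shares did not give the required vote.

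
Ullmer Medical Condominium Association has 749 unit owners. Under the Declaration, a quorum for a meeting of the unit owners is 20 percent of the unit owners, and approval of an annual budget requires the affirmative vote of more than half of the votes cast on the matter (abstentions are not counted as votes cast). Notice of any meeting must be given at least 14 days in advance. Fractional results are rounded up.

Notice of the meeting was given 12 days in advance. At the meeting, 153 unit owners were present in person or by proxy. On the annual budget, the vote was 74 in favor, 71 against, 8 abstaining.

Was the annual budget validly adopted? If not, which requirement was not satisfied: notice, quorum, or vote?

Notice: 12 days given; 14 required. Not satisfied.
Quorum: 20% of 749 = 149.80, rounded up to 150; 153 present. Satisfied.
Vote: requires a majority of the votes cast (153 − 8 abstaining = 145); a majority of 145 is 73, so 73 needed; 74 in favor. Satisfied.

Invalid — notice requirement not satisfied.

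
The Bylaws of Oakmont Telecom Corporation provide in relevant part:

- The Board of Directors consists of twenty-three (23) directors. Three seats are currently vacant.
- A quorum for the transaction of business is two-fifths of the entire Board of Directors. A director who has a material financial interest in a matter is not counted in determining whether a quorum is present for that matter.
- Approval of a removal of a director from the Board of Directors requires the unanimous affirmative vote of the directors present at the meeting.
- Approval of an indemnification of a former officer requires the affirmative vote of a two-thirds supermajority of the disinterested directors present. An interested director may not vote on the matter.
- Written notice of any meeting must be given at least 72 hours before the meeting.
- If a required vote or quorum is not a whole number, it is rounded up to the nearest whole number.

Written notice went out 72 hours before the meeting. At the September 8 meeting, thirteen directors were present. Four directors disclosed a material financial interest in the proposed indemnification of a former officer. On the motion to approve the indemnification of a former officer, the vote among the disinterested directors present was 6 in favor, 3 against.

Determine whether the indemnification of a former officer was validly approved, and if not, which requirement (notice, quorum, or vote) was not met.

Invalid — quorum requirement not satisfied.

Notice: 72 hours given; 72 required (72 ≥ 72). Satisfied.
Quorum: 13 present, but the 4 interested directors do not count, leaving 9. Quorum is 10. Not satisfied.
Vote: the indemnification of a former officer requires two-thirds of the disinterested directors present (13 − 4 = 9). 2/3 of 9 = 6, so 6 affirmative votes are needed; 6 voted in favor. Satisfied. (Moot — without a quorum no business can be validly transacted.)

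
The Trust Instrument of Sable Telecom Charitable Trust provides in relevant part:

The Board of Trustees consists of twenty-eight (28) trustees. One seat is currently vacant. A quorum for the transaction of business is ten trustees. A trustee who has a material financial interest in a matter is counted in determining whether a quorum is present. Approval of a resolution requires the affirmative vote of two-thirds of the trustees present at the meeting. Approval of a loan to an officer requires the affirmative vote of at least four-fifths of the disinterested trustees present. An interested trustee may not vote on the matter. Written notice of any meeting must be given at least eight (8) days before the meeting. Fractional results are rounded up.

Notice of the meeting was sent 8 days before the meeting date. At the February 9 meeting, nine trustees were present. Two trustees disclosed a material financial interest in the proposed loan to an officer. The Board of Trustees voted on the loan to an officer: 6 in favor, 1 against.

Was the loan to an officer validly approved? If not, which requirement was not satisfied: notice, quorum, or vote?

Invalid — quorum requirement not satisfied.

Notice: 8 days given; 8 required (8 ≥ 8). Satisfied.
Quorum: 9 present (interested trustees count toward quorum); quorum is 10. Not satisfied.
Vote: the loan to an officer requires four-fifths of the disinterested trustees present (9 − 2 = 7). 4/5 of 7 = 5.60, rounded up to 6, so 6 affirmative votes are needed; 6 voted in favor. Satisfied. (Moot — without a quorum no business can be validly transacted.)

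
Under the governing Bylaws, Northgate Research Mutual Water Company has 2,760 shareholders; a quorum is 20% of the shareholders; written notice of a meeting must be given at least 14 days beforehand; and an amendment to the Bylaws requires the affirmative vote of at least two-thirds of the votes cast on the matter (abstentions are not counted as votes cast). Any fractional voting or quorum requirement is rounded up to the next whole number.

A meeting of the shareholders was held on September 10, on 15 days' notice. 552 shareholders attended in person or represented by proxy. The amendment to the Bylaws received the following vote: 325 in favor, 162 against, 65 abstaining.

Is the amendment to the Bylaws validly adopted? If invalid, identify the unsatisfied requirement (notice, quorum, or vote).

Notice: 15 days given; 14 required. Satisfied.
Quorum: 20% of 2,760 = 552; 552 present. Satisfied.
Vote: requires two-thirds of the votes cast (552 − 65 abstaining = 487); 2/3 of 487 = 324.67, rounded up to 325, so 325 needed; 325 in favor. Satisfied.

Valid — all requirements satisfied.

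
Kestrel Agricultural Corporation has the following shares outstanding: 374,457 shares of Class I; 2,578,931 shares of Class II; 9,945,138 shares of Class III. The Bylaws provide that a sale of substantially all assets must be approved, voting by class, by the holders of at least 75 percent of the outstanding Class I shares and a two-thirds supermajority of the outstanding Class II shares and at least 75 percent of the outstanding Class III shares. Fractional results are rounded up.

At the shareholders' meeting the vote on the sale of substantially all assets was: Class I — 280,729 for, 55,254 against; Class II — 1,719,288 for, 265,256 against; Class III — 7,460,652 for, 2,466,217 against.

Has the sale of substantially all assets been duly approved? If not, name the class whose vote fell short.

Class I: 3/4 of 374457 = 280842.75, rounded up to 280843; 280,843 required, 280,729 in favor — not approved.
Class II: 2/3 of 2578931 = 1719287.33, rounded up to 1719288; 1,719,288 required, 1,719,288 in favor — approved.
Class III: 3/4 of 9945138 = 7458853.50, rounded up to 7458854; 7,458,854 required, 7,460,652 in favor — approved.

Not approved — the Class I shares did not give the required vote.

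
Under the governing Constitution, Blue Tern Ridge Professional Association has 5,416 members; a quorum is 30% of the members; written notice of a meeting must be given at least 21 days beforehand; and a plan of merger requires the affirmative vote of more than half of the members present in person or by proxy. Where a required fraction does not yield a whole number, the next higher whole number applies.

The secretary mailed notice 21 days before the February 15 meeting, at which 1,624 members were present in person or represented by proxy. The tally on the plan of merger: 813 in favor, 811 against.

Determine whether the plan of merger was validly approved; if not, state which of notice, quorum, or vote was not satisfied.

Notice: 21 days given; 21 required. Satisfied.
Quorum: 30% of 5,416 = 1,624.80, rounded up to 1,625; 1,624 present. Not satisfied.
Vote: requires a majority of those present (1,624); a majority of 1624 is 813, so 813 needed; 813 in favor. Satisfied.

Invalid — quorum requirement not satisfied.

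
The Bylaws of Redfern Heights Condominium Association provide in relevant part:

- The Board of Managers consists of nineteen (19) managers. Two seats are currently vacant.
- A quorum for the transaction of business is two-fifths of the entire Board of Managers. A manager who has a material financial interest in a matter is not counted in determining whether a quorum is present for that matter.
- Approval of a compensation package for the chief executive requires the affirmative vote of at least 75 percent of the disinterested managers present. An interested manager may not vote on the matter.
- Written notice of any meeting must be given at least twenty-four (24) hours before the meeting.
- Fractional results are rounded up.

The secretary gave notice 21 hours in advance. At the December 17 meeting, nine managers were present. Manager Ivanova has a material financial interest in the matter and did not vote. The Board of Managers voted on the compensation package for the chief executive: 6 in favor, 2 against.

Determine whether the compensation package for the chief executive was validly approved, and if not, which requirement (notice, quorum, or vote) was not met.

Notice: 21 hours given; 24 required (21 < 24). Not satisfied.
Quorum: 9 present, but the 1 interested manager does not count, leaving 8. Quorum is 8. Satisfied.
Vote: the compensation package for the chief executive requires three-fourths of the disinterested managers present (9 − 1 = 8). 3/4 of 8 = 6, so 6 affirmative votes are needed; 6 voted in favor. Satisfied.

Invalid — notice requirement not satisfied.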